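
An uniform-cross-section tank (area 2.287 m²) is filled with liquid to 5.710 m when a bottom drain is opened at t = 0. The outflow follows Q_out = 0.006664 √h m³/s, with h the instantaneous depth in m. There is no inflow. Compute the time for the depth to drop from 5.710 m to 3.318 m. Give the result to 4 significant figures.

389.9 s

Volume balance on the tank: A dh/dt = −0.006664 √h.
This is separable: 2 d(√h)/dt = −0.006664/A, so √h = √h₀ − (0.006664/(2A)) t.
t = 2A(√h₀ − √h)/0.006664 = 2·2.287·(√5.710 − √3.318)/0.006664
  = 4.57400 × (2.38956 − 1.82154) / 0.006664 = 389.876 s.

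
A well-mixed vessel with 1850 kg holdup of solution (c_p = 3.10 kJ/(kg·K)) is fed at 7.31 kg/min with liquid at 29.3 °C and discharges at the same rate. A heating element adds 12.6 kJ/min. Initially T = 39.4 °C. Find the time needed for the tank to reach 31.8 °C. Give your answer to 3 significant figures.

First-law balance (no shaft work): M c_p dT/dt = ṁ c_p (T_in − T) + 12.6.
τ = M/ṁ = 253.08 min; T_ss = T_in + Q̇/(ṁ c_p) = 29.856 °C.
T(t) = T_ss + (T₀ − T_ss) e^(−t/τ). Set T = 31.8:
e^(−t/τ) = (31.8 − 29.856)/(39.4 − 29.856) = 0.20369
t = −253.08 · ln(0.20369) = 402.69 min.

403 min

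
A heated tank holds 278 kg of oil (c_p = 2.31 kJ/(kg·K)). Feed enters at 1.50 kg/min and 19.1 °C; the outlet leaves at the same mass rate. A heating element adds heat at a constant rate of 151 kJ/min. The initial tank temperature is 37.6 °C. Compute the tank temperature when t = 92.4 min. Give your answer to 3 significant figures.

Heat balance on the well-mixed liquid: M c_p dT/dt = ṁ c_p (T_in − T) + 151.
Rearrange: dT/dt = (T_ss − T)/τ with τ = M/ṁ = 185.33 min and T_ss = T_in + Q̇/(ṁ c_p) = 62.679 °C.
T approaches T_ss exponentially: T(t) = T_ss + (T₀ − T_ss) e^(−t/τ).
T(92.4) = 62.679 + (-25.079)·e^(−92.4/185.33) = 62.679 + (-25.079)·0.60740 = 47.446 °C.

47.4 °C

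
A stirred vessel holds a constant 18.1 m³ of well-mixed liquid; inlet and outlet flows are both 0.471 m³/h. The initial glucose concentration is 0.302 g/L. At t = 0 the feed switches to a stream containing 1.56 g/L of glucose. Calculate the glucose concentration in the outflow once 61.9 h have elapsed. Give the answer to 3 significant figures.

Species balance on the tank: V dC/dt = Q(C_in − C).
Time constant τ = V/Q = 18.1/0.471 = 38.429 h.
Integrating: C(t) = C_in + (C₀ − C_in) e^(−t/τ).
C(61.9) = 1.56 + (0.302 − 1.56)·e^(−61.9/38.429) = 1.56 + (-1.2580)·0.19973 = 1.3087 g/L.

1.31 g/L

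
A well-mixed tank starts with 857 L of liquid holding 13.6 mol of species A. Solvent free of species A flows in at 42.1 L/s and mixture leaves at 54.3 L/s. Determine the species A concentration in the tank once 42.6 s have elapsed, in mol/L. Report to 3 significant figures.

0.000635 mol/L

Total volume: dV/dt = Q_in − Q_out = -12.200 L/s, so V(t) = 857 − 12.200 t and V(42.6) = 337.28 L.
No species A enters, so dm/dt = −Q_out · (m/V).
dm/m = −Q_out dt/(V₀ − 12.200 t); integrating gives ln(m/m₀) = −(Q_out/(Q_in−Q_out)) ln(V/V₀).
m = m₀ (V₀/V)^(Q_out/(Q_in−Q_out)) = 13.6 × (857/337.28)^(-4.4508) = 0.21429 mol.
C = m/V = 0.21429/337.28 = 0.00063535 mol/L.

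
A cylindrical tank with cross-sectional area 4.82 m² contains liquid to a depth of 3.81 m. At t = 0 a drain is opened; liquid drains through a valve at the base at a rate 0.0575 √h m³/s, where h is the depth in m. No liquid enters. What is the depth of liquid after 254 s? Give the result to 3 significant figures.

0.191 m

With no inflow, A dh/dt = −0.0575 √h.
∫ h^(−1/2) dh = −(0.0575/A) ∫ dt, giving 2√h = 2√h₀ − (0.0575/A) t.
√h = √3.81 − 0.0575·254/(2·4.82) = 1.9519 − 1.5150 = 0.43688.
h = 0.43688² = 0.19086 m.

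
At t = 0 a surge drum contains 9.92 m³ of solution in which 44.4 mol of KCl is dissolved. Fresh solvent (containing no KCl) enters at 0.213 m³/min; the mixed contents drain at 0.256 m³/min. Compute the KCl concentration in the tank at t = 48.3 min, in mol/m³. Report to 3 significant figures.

1.40 mol/m³

Total volume: dV/dt = Q_in − Q_out = -0.043000 m³/min, so V(t) = 9.92 − 0.043000 t and V(48.3) = 7.8431 m³.
Species balance (pure solvent in): dm/dt = −Q_out · m/V(t).
dm/m = −Q_out dt/(V₀ − 0.043000 t); integrating gives ln(m/m₀) = −(Q_out/(Q_in−Q_out)) ln(V/V₀).
m = m₀ (V₀/V)^(Q_out/(Q_in−Q_out)) = 44.4 × (9.92/7.8431)^(-5.9535) = 10.964 mol.
C = m/V = 10.964/7.8431 = 1.3980 mol/m³.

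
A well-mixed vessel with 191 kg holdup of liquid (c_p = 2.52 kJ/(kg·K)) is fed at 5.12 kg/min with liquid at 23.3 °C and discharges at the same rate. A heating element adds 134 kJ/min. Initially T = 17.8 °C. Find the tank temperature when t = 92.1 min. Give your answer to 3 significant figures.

M c_p dT/dt = ṁ c_p (T_in − T) + Q̇.
Rearrange: dT/dt = (T_ss − T)/τ with τ = M/ṁ = 37.305 min and T_ss = T_in + Q̇/(ṁ c_p) = 33.686 °C.
T approaches T_ss exponentially: T(t) = T_ss + (T₀ − T_ss) e^(−t/τ).
T(92.1) = 33.686 + (-15.886)·e^(−92.1/37.305) = 33.686 + (-15.886)·0.084681 = 32.340 °C.

32.3 °C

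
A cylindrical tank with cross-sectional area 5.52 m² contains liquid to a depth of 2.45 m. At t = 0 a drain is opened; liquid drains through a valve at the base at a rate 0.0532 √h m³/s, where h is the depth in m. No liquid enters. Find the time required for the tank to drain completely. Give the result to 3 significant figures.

Volume balance on the tank: A dh/dt = −0.0532 √h.
Separate and integrate: 2(√h − √h₀) = −(0.0532/A) t.
Tank is empty when √h = 0: t_empty = 2A√h₀/0.0532.
t_empty = 2·5.52·√2.45/0.0532 = 11.040·1.5652/0.0532 = 324.82 s.

325 s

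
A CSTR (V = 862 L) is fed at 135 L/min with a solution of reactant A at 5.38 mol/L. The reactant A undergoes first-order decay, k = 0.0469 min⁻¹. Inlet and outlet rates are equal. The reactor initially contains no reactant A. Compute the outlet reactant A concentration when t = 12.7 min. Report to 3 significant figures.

3.83 mol/L

Accumulation = in − out − consumed: V dC/dt = Q C_in − Q C − k V C.
This is linear with rate a = Q/V + k = 0.20351 min⁻¹.
C_ss = Q C_in/(Q + kV) = 4.1402 mol/L; C(t) = C_ss + (C₀ − C_ss) e^(−a t).
C(12.7) = 4.1402 + (-4.1402)·e^(−0.20351·12.7) = 4.1402 + (-4.1402)·0.075426 = 3.8279 mol/L.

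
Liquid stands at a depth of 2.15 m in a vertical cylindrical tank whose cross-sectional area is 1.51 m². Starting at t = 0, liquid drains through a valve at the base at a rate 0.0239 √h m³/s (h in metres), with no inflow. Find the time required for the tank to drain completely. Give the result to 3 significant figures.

185 s

A dh/dt = −Q_out = −0.0239 √h.
This is separable: 2 d(√h)/dt = −0.0239/A, so √h = √h₀ − (0.0239/(2A)) t.
Tank is empty when √h = 0: t_empty = 2A√h₀/0.0239.
t_empty = 2·1.51·√2.15/0.0239 = 3.0200·1.4663/0.0239 = 185.28 s.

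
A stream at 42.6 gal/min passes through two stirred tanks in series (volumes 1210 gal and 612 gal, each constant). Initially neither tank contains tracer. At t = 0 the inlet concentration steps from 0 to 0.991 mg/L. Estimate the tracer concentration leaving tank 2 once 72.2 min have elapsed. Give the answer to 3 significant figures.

Each tank obeys Vᵢ dCᵢ/dt = Q(Cᵢ₋₁ − Cᵢ), so τᵢ = Vᵢ/Q.
τ₁ = 1210/42.6 = 28.404 min; τ₂ = 612/42.6 = 14.366 min.
Solving the cascade with C₁(0)=C₂(0)=0 gives C₂(t) = C_in[1 − (τ₁ e^(−t/τ₁) − τ₂ e^(−t/τ₂))/(τ₁ − τ₂)].
At t = 72.2: e^(−t/τ₁) = 0.078715, e^(−t/τ₂) = 0.0065671.
C₂ = 0.991·[1 − (28.404·0.078715 − 14.366·0.0065671)/(14.038)] = 0.991·0.84745 = 0.83982 mg/L.

0.840 mg/L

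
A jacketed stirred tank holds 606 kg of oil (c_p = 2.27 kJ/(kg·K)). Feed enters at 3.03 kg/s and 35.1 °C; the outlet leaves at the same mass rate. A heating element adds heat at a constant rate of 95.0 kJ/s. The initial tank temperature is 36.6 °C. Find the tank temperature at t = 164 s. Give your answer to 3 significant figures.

43.5 °C

M c_p dT/dt = ṁ c_p (T_in − T) + Q̇.
τ = M/ṁ = 200.00 s; T_ss = T_in + Q̇/(ṁ c_p) = 35.1 + 95.0/(3.03·2.27) = 48.912 °C.
Integrating: T(t) = T_ss + (T₀ − T_ss) e^(−t/τ).
T(164) = 48.912 + (-12.312)·e^(−164/200.00) = 48.912 + (-12.312)·0.44043 = 43.489 °C.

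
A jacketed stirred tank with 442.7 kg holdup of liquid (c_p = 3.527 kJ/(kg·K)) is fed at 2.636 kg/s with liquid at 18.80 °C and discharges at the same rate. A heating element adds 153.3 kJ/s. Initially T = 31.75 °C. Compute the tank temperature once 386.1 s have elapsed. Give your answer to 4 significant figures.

34.93 °C

Unsteady energy balance on the tank contents: M c_p dT/dt = ṁ c_p (T_in − T) + 153.3.
τ = M/ṁ = 167.944 s; T_ss = T_in + Q̇/(ṁ c_p) = 18.80 + 153.3/(2.636·3.527) = 35.2889 °C.
Integrating: T(t) = T_ss + (T₀ − T_ss) e^(−t/τ).
T(386.1) = 35.2889 + (-3.53889)·e^(−386.1/167.944) = 35.2889 + (-3.53889)·0.100361 = 34.9337 °C.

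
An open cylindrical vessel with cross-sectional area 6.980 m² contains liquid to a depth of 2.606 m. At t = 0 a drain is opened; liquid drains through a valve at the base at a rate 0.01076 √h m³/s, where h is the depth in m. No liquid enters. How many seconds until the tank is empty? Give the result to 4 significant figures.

2094 s

Mass balance (ρ constant): A dh/dt = −0.01076 √h.
This is separable: 2 d(√h)/dt = −0.01076/A, so √h = √h₀ − (0.01076/(2A)) t.
Set h = 0: 2√h₀ = (0.01076/A) t_empty ⇒ t_empty = 2A√h₀/0.01076.
t_empty = 2·6.980·√2.606/0.01076 = 13.9600·1.61431/0.01076 = 2094.40 s.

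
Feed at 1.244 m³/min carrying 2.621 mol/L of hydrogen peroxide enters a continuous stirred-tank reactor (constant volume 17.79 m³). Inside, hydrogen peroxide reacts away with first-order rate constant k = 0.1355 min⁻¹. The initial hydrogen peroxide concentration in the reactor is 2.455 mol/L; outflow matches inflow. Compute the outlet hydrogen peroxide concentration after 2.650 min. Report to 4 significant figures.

Accumulation = in − out − consumed: V dC/dt = Q C_in − Q C − k V C.
dC/dt = (Q/V) C_in − (Q/V + k) C; effective rate a = Q/V + k = 0.0699269 + 0.1355 = 0.205427 min⁻¹.
C_ss = Q C_in/(Q + kV) = 0.892183 mol/L; C(t) = C_ss + (C₀ − C_ss) e^(−a t).
C(2.650) = 0.892183 + (1.56282)·e^(−0.205427·2.650) = 0.892183 + (1.56282)·0.580201 = 1.79893 mol/L.

1.799 mol/L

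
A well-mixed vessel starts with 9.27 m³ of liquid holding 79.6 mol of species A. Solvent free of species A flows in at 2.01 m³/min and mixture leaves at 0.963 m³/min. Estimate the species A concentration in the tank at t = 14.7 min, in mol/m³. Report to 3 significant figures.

1.31 mol/m³

Total volume: dV/dt = Q_in − Q_out = 1.0470 m³/min, so V(t) = 9.27 + 1.0470 t and V(14.7) = 24.661 m³.
Solute balance: dm/dt = 0 − Q_out C = −Q_out m/V(t).
dm/m = −Q_out dt/(V₀ + 1.0470 t); integrating gives ln(m/m₀) = −(Q_out/(Q_in−Q_out)) ln(V/V₀).
m = m₀ (V₀/V)^(Q_out/(Q_in−Q_out)) = 79.6 × (9.27/24.661)^(0.91977) = 32.365 mol.
C = m/V = 32.365/24.661 = 1.3124 mol/m³.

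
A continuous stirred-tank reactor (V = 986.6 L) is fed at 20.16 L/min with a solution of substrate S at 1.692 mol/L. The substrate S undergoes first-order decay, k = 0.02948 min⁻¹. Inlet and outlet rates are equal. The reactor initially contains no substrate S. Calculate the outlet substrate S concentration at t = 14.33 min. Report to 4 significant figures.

0.3539 mol/L

Accumulation = in − out − consumed: V dC/dt = Q C_in − Q C − k V C.
This is linear with rate a = Q/V + k = 0.0499138 min⁻¹.
C_ss = Q C_in/(Q + kV) = 0.692674 mol/L; C(t) = C_ss + (C₀ − C_ss) e^(−a t).
C(14.33) = 0.692674 + (-0.692674)·e^(−0.0499138·14.33) = 0.692674 + (-0.692674)·0.489063 = 0.353913 mol/L.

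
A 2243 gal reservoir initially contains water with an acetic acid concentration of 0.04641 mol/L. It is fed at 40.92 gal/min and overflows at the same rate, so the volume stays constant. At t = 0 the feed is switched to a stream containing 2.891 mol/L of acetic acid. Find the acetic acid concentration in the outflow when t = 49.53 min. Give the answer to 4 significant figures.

1.739 mol/L

Unsteady species balance (constant V, well mixed): V dC/dt = Q(C_in − C).
Time constant τ = V/Q = 2243/40.92 = 54.8143 min.
Solution: C(t) = C_in + (C₀ − C_in) e^(−t/τ).
C(49.53) = 2.891 + (0.04641 − 2.891)·e^(−49.53/54.8143) = 2.891 + (-2.84459)·0.405110 = 1.73863 mol/L.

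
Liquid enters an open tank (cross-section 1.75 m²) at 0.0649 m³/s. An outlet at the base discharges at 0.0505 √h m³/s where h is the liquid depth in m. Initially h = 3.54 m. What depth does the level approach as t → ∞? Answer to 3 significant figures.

1.65 m

Unsteady balance on liquid volume: A dh/dt = Q_in − 0.0505 √h. At steady state dh/dt = 0:
Q_in = 0.0505 √h_ss ⇒ √h_ss = 0.0649/0.0505 = 1.2851.
h_ss = 1.2851² = 1.6516 m. (Since h₀ = 3.54 m > h_ss, the level will fall toward this value.)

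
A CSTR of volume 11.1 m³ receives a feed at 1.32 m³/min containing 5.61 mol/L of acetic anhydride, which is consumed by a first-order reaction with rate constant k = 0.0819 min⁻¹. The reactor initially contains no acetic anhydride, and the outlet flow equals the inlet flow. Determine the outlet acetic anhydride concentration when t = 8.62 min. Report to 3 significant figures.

2.73 mol/L

Accumulation = in − out − consumed: V dC/dt = Q C_in − Q C − k V C.
dC/dt = (Q/V) C_in − (Q/V + k) C; effective rate a = Q/V + k = 0.11892 + 0.0819 = 0.20082 min⁻¹.
C_ss = Q C_in/(Q + kV) = 3.3221 mol/L; C(t) = C_ss + (C₀ − C_ss) e^(−a t).
C(8.62) = 3.3221 + (-3.3221)·e^(−0.20082·8.62) = 3.3221 + (-3.3221)·0.17710 = 2.7337 mol/L.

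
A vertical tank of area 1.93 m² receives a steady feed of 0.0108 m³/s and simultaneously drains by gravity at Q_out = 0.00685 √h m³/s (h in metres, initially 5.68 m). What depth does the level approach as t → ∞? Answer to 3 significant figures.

Accumulation of liquid (constant cross-section A): A dh/dt = Q_in − 0.00685 √h. At steady state dh/dt = 0:
Q_in = 0.00685 √h_ss ⇒ √h_ss = 0.0108/0.00685 = 1.5766.
h_ss = 1.5766² = 2.4858 m. (Since h₀ = 5.68 m > h_ss, the level will fall toward this value.)

2.49 m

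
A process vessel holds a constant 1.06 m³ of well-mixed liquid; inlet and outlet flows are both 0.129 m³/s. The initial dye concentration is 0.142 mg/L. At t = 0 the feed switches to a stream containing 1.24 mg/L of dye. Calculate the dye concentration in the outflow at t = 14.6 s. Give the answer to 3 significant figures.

1.05 mg/L

Unsteady species balance (constant V, well mixed): V dC/dt = Q(C_in − C).
Rewrite as dC/dt + C/τ = C_in/τ, τ = V/Q = 8.2171 s.
This is linear first-order; C(t) = C_in + (C₀ − C_in) e^(−t/τ).
C(14.6) = 1.24 + (0.142 − 1.24)·e^(−14.6/8.2171) = 1.24 + (-1.0980)·0.16918 = 1.0542 mg/L.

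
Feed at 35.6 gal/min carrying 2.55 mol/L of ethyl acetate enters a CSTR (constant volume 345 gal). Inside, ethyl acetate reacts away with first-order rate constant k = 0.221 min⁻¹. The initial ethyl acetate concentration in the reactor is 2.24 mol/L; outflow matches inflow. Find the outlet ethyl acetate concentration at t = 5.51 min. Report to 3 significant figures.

1.05 mol/L

V dC/dt = Q(C_in − C) − k V C.
This is linear with rate a = Q/V + k = 0.32419 min⁻¹.
C_ss = Q C_in/(Q + kV) = 0.81166 mol/L; C(t) = C_ss + (C₀ − C_ss) e^(−a t).
C(5.51) = 0.81166 + (1.4283)·e^(−0.32419·5.51) = 0.81166 + (1.4283)·0.16758 = 1.0510 mol/L.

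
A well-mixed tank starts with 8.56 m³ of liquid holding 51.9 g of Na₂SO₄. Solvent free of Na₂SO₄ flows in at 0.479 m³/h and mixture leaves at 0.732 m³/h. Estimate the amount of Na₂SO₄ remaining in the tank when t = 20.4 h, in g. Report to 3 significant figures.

Total volume: dV/dt = Q_in − Q_out = -0.25300 m³/h, so V(t) = 8.56 − 0.25300 t and V(20.4) = 3.3988 m³.
No Na₂SO₄ enters, so dm/dt = −Q_out · (m/V).
dm/m = −Q_out dt/(V₀ − 0.25300 t); integrating gives ln(m/m₀) = −(Q_out/(Q_in−Q_out)) ln(V/V₀).
m = m₀ (V₀/V)^(Q_out/(Q_in−Q_out)) = 51.9 × (8.56/3.3988)^(-2.8933) = 3.5854 g.

3.59 g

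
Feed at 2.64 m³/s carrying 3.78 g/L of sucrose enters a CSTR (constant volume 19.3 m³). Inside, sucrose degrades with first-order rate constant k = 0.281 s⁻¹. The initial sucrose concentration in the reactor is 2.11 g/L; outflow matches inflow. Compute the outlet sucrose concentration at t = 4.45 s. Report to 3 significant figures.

1.37 g/L

V dC/dt = Q(C_in − C) − k V C.
dC/dt = (Q/V) C_in − (Q/V + k) C; effective rate a = Q/V + k = 0.13679 + 0.281 = 0.41779 s⁻¹.
C_ss = Q C_in/(Q + kV) = 1.2376 g/L; C(t) = C_ss + (C₀ − C_ss) e^(−a t).
C(4.45) = 1.2376 + (0.87239)·e^(−0.41779·4.45) = 1.2376 + (0.87239)·0.15580 = 1.3735 g/L.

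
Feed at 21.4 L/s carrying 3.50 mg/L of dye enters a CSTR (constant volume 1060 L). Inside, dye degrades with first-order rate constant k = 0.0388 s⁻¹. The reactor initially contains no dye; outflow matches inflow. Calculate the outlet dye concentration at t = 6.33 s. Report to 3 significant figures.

0.373 mg/L

V dC/dt = Q(C_in − C) − k V C.
dC/dt = (Q/V) C_in − (Q/V + k) C; effective rate a = Q/V + k = 0.020189 + 0.0388 = 0.058989 s⁻¹.
C_ss = Q C_in/(Q + kV) = 1.1979 mg/L; C(t) = C_ss + (C₀ − C_ss) e^(−a t).
C(6.33) = 1.1979 + (-1.1979)·e^(−0.058989·6.33) = 1.1979 + (-1.1979)·0.68839 = 0.37327 mg/L.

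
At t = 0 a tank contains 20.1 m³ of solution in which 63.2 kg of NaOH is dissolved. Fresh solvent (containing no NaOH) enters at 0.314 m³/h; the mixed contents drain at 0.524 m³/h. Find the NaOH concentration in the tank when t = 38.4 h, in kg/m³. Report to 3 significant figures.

1.46 kg/m³

Let m(t) be the amount of NaOH. Volume: V(t) = V₀ + (Q_in − Q_out) t = 20.1 − 0.21000 t; V(38.4) = 12.036 m³.
Solute balance: dm/dt = 0 − Q_out C = −Q_out m/V(t).
dm/m = −Q_out dt/(V₀ − 0.21000 t); integrating gives ln(m/m₀) = −(Q_out/(Q_in−Q_out)) ln(V/V₀).
m = m₀ (V₀/V)^(Q_out/(Q_in−Q_out)) = 63.2 × (20.1/12.036)^(-2.4952) = 17.579 kg.
C = m/V = 17.579/12.036 = 1.4605 kg/m³.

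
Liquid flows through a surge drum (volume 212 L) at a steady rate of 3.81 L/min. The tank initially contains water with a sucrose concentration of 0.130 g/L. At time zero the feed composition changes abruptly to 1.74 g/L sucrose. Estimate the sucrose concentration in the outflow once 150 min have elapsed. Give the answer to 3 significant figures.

1.63 g/L

Transient balance on the dissolved component: V dC/dt = Q(C_in − C).
Time constant τ = V/Q = 212/3.81 = 55.643 min.
Solution: C(t) = C_in + (C₀ − C_in) e^(−t/τ).
C(150) = 1.74 + (0.130 − 1.74)·e^(−150/55.643) = 1.74 + (-1.6100)·0.067491 = 1.6313 g/L.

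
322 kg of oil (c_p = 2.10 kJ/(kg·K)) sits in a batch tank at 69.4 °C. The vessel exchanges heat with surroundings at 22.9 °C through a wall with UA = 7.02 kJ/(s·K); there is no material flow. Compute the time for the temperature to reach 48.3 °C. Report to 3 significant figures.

Lumped-capacitance energy balance: M c_p dT/dt = UA(T_amb − T).
τ = M c_p/UA = 96.325 s; T_ss = T_amb = 22.900 °C.
T(t) = T_ss + (T₀ − T_ss)e^(−t/τ); set T = 48.3:
t = −τ ln[(T − T_ss)/(T₀ − T_ss)] = −96.325 · ln(0.54624) = 58.248 s.

58.2 s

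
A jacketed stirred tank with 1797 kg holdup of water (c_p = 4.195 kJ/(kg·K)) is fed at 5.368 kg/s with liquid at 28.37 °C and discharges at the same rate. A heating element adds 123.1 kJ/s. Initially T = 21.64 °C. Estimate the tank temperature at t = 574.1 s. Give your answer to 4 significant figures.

Heat balance on the well-mixed liquid: M c_p dT/dt = ṁ c_p (T_in − T) + 123.1.
Rearrange: dT/dt = (T_ss − T)/τ with τ = M/ṁ = 334.762 s and T_ss = T_in + Q̇/(ṁ c_p) = 33.8366 °C.
Solution: T(t) = T_ss + (T₀ − T_ss) e^(−t/τ).
T(574.1) = 33.8366 + (-12.1966)·e^(−574.1/334.762) = 33.8366 + (-12.1966)·0.179972 = 31.6415 °C.

31.64 °C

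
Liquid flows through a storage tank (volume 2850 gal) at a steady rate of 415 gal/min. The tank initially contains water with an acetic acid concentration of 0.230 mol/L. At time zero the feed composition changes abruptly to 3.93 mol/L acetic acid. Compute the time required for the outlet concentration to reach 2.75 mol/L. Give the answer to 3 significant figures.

7.85 min

Unsteady species balance (constant V, well mixed): V dC/dt = Q(C_in − C), so τ = V/Q = 6.8675 min.
C(t) = C_in + (C₀ − C_in) e^(−t/τ). Set C = 2.75 and solve for t:
e^(−t/τ) = (C − C_in)/(C₀ − C_in) = (2.75 − 3.93)/(0.230 − 3.93) = 0.31892
t = −τ ln(…) = 6.8675 × 1.1428 = 7.8483 min.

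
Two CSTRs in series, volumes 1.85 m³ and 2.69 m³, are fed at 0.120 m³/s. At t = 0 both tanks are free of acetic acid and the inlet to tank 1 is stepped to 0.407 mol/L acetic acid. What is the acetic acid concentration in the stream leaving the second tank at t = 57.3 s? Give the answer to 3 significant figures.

Species balance on tank i: dCᵢ/dt = (Cᵢ₋₁ − Cᵢ)/τᵢ with τᵢ = Vᵢ/Q.
τ₁ = 1.85/0.120 = 15.417 s; τ₂ = 2.69/0.120 = 22.417 s.
Tank 1: C₁ = C_in(1 − e^(−t/τ₁)). Tank 2 (τ₁ ≠ τ₂): C₂ = C_in[1 − (τ₁ e^(−t/τ₁) − τ₂ e^(−t/τ₂))/(τ₁ − τ₂)].
At t = 57.3: e^(−t/τ₁) = 0.024313, e^(−t/τ₂) = 0.077604.
C₂ = 0.407·[1 − (15.417·0.024313 − 22.417·0.077604)/(-7.0000)] = 0.407·0.80503 = 0.32765 mol/L.

0.328 mol/L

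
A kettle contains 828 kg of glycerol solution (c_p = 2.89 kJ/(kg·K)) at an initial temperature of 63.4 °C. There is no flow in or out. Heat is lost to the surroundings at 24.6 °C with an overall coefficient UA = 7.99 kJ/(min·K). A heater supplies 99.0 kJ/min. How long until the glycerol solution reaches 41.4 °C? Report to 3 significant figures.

536 min

Lumped-capacitance energy balance: M c_p dT/dt = UA(T_amb − T) + Q̇.
τ = M c_p/UA = 299.49 min; T_ss = T_amb + Q̇/UA = 24.6 + 99.0/7.99 = 36.990 °C.
T(t) = T_ss + (T₀ − T_ss)e^(−t/τ); set T = 41.4:
t = −τ ln[(T − T_ss)/(T₀ − T_ss)] = −299.49 · ln(0.16697) = 536.07 min.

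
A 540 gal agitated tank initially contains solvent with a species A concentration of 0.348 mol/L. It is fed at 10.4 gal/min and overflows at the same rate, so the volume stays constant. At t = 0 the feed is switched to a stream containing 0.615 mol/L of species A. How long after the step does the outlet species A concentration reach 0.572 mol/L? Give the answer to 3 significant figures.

94.8 min

Mass balance on the solute (V constant): V dC/dt = Q(C_in − C), so τ = V/Q = 51.923 min.
C(t) = C_in + (C₀ − C_in) e^(−t/τ). Set C = 0.572 and solve for t:
e^(−t/τ) = (C − C_in)/(C₀ − C_in) = (0.572 − 0.615)/(0.348 − 0.615) = 0.16105
t = −τ ln(…) = 51.923 × 1.8260 = 94.814 min.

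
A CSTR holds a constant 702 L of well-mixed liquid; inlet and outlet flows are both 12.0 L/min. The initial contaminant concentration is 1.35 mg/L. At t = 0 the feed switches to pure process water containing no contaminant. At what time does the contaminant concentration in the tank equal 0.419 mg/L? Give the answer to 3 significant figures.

Species balance: V dC/dt = Q(C_in − C) ⇒ τ = V/Q = 58.500 min.
C(t) = C_in + (C₀ − C_in) e^(−t/τ). Set C = 0.419 and solve for t:
e^(−t/τ) = (C − C_in)/(C₀ − C_in) = (0.419 − 0)/(1.35 − 0) = 0.31037
t = −τ ln(…) = 58.500 × 1.1700 = 68.444 min.

68.4 min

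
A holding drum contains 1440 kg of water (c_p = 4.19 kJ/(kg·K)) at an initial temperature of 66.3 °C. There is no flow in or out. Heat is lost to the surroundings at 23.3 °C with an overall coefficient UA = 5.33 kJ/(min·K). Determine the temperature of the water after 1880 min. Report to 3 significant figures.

Unsteady energy balance on the tank contents: M c_p dT/dt = −UA(T − T_amb).
dT/dt = (T_ss − T)/τ with T_ss = T_amb = 23.300 °C, τ = M c_p/UA = 1440·4.19/5.33 = 1132.0 min.
This is linear first-order; T(t) = T_ss + (T₀ − T_ss) e^(−t/τ).
T(1880) = 23.300 + (43.000)·0.18999 = 31.470 °C.

31.5 °C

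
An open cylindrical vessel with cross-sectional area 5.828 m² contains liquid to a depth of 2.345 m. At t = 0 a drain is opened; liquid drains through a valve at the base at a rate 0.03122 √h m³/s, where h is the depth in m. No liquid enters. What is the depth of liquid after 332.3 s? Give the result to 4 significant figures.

Mass balance (ρ constant): A dh/dt = −0.03122 √h.
Separate and integrate: 2(√h − √h₀) = −(0.03122/A) t.
√h = √2.345 − 0.03122·332.3/(2·5.828) = 1.53134 − 0.890049 = 0.641291.
h = 0.641291² = 0.411254 m.

0.4113 m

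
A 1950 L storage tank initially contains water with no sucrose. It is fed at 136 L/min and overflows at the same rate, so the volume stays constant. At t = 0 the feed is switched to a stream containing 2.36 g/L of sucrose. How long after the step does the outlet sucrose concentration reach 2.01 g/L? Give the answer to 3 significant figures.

Species balance: V dC/dt = Q(C_in − C) ⇒ τ = V/Q = 14.338 min.
C(t) = C_in + (C₀ − C_in) e^(−t/τ). Set C = 2.01 and solve for t:
e^(−t/τ) = (C − C_in)/(C₀ − C_in) = (2.01 − 2.36)/(0 − 2.36) = 0.14831
t = −τ ln(…) = 14.338 × 1.9085 = 27.364 min.

27.4 min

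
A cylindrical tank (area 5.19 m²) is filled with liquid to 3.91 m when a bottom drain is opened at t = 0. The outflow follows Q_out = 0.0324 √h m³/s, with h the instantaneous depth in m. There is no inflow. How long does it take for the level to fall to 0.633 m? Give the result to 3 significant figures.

With no inflow, A dh/dt = −0.0324 √h.
∫ h^(−1/2) dh = −(0.0324/A) ∫ dt, giving 2√h = 2√h₀ − (0.0324/A) t.
t = 2A(√h₀ − √h)/0.0324 = 2·5.19·(√3.91 − √0.633)/0.0324
  = 10.380 × (1.9774 − 0.79561) / 0.0324 = 378.60 s.

379 s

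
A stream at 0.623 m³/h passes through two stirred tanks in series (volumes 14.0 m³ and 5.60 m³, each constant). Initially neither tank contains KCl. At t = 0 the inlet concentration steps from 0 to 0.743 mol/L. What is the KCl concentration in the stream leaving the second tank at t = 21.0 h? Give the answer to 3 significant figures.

Time constants: τᵢ = Vᵢ/Q for each well-mixed tank.
τ₁ = 14.0/0.623 = 22.472 h; τ₂ = 5.60/0.623 = 8.9888 h.
Solving the cascade with C₁(0)=C₂(0)=0 gives C₂(t) = C_in[1 − (τ₁ e^(−t/τ₁) − τ₂ e^(−t/τ₂))/(τ₁ − τ₂)].
At t = 21.0: e^(−t/τ₁) = 0.39278, e^(−t/τ₂) = 0.096690.
C₂ = 0.743·[1 − (22.472·0.39278 − 8.9888·0.096690)/(13.483)] = 0.743·0.40982 = 0.30450 mol/L.

0.304 mol/L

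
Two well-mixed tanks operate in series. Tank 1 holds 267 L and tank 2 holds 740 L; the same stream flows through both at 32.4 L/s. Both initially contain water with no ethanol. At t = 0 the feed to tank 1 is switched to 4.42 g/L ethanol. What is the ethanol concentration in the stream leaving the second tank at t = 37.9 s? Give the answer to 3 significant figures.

3.13 g/L

Species balance on tank i: dCᵢ/dt = (Cᵢ₋₁ − Cᵢ)/τᵢ with τᵢ = Vᵢ/Q.
τ₁ = 267/32.4 = 8.2407 s; τ₂ = 740/32.4 = 22.840 s.
Solving the cascade with C₁(0)=C₂(0)=0 gives C₂(t) = C_in[1 − (τ₁ e^(−t/τ₁) − τ₂ e^(−t/τ₂))/(τ₁ − τ₂)].
At t = 37.9: e^(−t/τ₁) = 0.010061, e^(−t/τ₂) = 0.19025.
C₂ = 4.42·[1 − (8.2407·0.010061 − 22.840·0.19025)/(-14.599)] = 4.42·0.70803 = 3.1295 g/L.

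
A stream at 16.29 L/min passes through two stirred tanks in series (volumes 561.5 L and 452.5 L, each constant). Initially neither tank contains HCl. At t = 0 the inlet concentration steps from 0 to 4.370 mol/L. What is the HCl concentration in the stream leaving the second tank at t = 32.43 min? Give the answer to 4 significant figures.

Species balance on tank i: dCᵢ/dt = (Cᵢ₋₁ − Cᵢ)/τᵢ with τᵢ = Vᵢ/Q.
τ₁ = 561.5/16.29 = 34.4690 min; τ₂ = 452.5/16.29 = 27.7778 min.
Tank 1: C₁ = C_in(1 − e^(−t/τ₁)). Tank 2 (τ₁ ≠ τ₂): C₂ = C_in[1 − (τ₁ e^(−t/τ₁) − τ₂ e^(−t/τ₂))/(τ₁ − τ₂)].
At t = 32.43: e^(−t/τ₁) = 0.390298, e^(−t/τ₂) = 0.311150.
C₂ = 4.370·[1 − (34.4690·0.390298 − 27.7778·0.311150)/(6.69122)] = 4.370·0.281130 = 1.22854 mol/L.

1.229 mol/L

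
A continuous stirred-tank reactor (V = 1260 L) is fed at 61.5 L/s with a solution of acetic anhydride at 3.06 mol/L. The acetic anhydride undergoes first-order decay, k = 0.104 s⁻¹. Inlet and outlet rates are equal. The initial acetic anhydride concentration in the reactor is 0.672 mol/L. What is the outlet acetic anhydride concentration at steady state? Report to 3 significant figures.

V dC/dt = Q(C_in − C) − k V C.
At steady state: 0 = Q C_in − (Q + kV) C_ss, so C_ss = Q C_in/(Q + kV).
C_ss = 61.5·3.06/(61.5 + 0.104·1260) = 188.19/192.54 = 0.97741 mol/L.

0.977 mol/L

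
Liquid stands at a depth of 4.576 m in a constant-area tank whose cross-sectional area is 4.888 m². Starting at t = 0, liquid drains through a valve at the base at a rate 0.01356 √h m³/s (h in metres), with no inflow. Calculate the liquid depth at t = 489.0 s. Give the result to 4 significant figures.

2.134 m

A dh/dt = −Q_out = −0.01356 √h.
∫ h^(−1/2) dh = −(0.01356/A) ∫ dt, giving 2√h = 2√h₀ − (0.01356/A) t.
√h = √4.576 − 0.01356·489.0/(2·4.888) = 2.13916 − 0.678277 = 1.46088.
h = 1.46088² = 2.13417 m.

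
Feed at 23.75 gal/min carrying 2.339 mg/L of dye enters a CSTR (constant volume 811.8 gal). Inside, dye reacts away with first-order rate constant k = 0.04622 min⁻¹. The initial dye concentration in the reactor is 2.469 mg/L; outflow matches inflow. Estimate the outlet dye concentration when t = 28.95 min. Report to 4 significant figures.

Accumulation = in − out − consumed: V dC/dt = Q C_in − Q C − k V C.
dC/dt = (Q/V) C_in − (Q/V + k) C; effective rate a = Q/V + k = 0.0292560 + 0.04622 = 0.0754760 min⁻¹.
C_ss = Q C_in/(Q + kV) = 0.906642 mg/L; C(t) = C_ss + (C₀ − C_ss) e^(−a t).
C(28.95) = 0.906642 + (1.56236)·e^(−0.0754760·28.95) = 0.906642 + (1.56236)·0.112474 = 1.08237 mg/L.

1.082 mg/L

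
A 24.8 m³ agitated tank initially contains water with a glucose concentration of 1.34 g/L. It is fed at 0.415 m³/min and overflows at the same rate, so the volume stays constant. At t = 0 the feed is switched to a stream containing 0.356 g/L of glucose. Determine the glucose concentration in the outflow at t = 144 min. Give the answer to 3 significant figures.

Mass balance on the solute (V constant): V dC/dt = Q(C_in − C).
Rewrite as dC/dt + C/τ = C_in/τ, τ = V/Q = 59.759 min.
This is linear first-order; C(t) = C_in + (C₀ − C_in) e^(−t/τ).
C(144) = 0.356 + (1.34 − 0.356)·e^(−144/59.759) = 0.356 + (0.98400)·0.089844 = 0.44441 g/L.

0.444 g/L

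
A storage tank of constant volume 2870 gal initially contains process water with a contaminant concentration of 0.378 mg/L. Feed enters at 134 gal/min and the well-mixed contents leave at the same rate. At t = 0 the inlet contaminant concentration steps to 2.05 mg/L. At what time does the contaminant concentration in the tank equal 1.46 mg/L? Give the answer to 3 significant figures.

22.3 min

Species balance: V dC/dt = Q(C_in − C) ⇒ τ = V/Q = 21.418 min.
C(t) = C_in + (C₀ − C_in) e^(−t/τ). Set C = 1.46 and solve for t:
e^(−t/τ) = (C − C_in)/(C₀ − C_in) = (1.46 − 2.05)/(0.378 − 2.05) = 0.35287
t = −τ ln(…) = 21.418 × 1.0417 = 22.310 min.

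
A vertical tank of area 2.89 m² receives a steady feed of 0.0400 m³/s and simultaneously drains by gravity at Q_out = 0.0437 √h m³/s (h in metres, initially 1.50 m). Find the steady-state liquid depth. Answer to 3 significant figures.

Level balance: A dh/dt = 0.0400 − 0.0437 √h. Setting dh/dt = 0:
Q_in = 0.0437 √h_ss ⇒ √h_ss = 0.0400/0.0437 = 0.91533.
h_ss = 0.91533² = 0.83783 m. (Since h₀ = 1.50 m > h_ss, the level will fall toward this value.)

0.838 m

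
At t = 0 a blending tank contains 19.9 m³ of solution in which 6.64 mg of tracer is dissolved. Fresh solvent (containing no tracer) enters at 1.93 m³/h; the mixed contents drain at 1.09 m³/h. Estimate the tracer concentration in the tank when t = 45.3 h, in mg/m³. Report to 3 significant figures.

0.0286 mg/m³

Total volume: dV/dt = Q_in − Q_out = 0.84000 m³/h, so V(t) = 19.9 + 0.84000 t and V(45.3) = 57.952 m³.
No tracer enters, so dm/dt = −Q_out · (m/V).
Separate: dm/m = −Q_out dt/V(t) ⇒ ln(m/m₀) = −(Q_out/(Q_in−Q_out)) ln(V/V₀).
m = m₀ (V₀/V)^(Q_out/(Q_in−Q_out)) = 6.64 × (19.9/57.952)^(1.2976) = 1.6588 mg.
C = m/V = 1.6588/57.952 = 0.028624 mg/m³.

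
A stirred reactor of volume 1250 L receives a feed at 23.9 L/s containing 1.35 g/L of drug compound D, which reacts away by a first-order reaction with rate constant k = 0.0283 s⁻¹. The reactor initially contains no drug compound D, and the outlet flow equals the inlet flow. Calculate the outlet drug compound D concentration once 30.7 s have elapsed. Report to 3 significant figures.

V dC/dt = Q(C_in − C) − k V C.
dC/dt = (Q/V) C_in − (Q/V + k) C; effective rate a = Q/V + k = 0.019120 + 0.0283 = 0.047420 s⁻¹.
C_ss = Q C_in/(Q + kV) = 0.54433 g/L; C(t) = C_ss + (C₀ − C_ss) e^(−a t).
C(30.7) = 0.54433 + (-0.54433)·e^(−0.047420·30.7) = 0.54433 + (-0.54433)·0.23322 = 0.41738 g/L.

0.417 g/L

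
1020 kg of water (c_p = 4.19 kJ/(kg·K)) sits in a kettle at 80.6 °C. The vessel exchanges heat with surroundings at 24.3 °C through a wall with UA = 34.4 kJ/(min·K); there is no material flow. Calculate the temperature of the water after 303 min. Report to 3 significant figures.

29.2 °C

Lumped-capacitance energy balance: M c_p dT/dt = UA(T_amb − T).
dT/dt = (T_ss − T)/τ with T_ss = T_amb = 24.300 °C, τ = M c_p/UA = 1020·4.19/34.4 = 124.24 min.
Solution: T(t) = T_ss + (T₀ − T_ss) e^(−t/τ).
T(303) = 24.300 + (56.300)·0.087260 = 29.213 °C.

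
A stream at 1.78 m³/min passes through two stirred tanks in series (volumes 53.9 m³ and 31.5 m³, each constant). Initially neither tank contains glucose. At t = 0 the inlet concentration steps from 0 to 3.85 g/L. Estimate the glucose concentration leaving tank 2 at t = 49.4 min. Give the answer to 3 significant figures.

Each tank obeys Vᵢ dCᵢ/dt = Q(Cᵢ₋₁ − Cᵢ), so τᵢ = Vᵢ/Q.
τ₁ = 53.9/1.78 = 30.281 min; τ₂ = 31.5/1.78 = 17.697 min.
Tank 1: C₁ = C_in(1 − e^(−t/τ₁)). Tank 2 (τ₁ ≠ τ₂): C₂ = C_in[1 − (τ₁ e^(−t/τ₁) − τ₂ e^(−t/τ₂))/(τ₁ − τ₂)].
At t = 49.4: e^(−t/τ₁) = 0.19566, e^(−t/τ₂) = 0.061330.
C₂ = 3.85·[1 − (30.281·0.19566 − 17.697·0.061330)/(12.584)] = 3.85·0.61544 = 2.3695 g/L.

2.37 g/L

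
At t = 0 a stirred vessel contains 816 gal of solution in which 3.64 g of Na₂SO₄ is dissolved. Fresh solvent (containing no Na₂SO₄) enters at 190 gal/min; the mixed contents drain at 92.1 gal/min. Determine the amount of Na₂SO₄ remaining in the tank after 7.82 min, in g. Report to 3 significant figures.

Total volume: dV/dt = Q_in − Q_out = 97.900 gal/min, so V(t) = 816 + 97.900 t and V(7.82) = 1581.6 gal.
Solute balance: dm/dt = 0 − Q_out C = −Q_out m/V(t).
Separate: dm/m = −Q_out dt/V(t) ⇒ ln(m/m₀) = −(Q_out/(Q_in−Q_out)) ln(V/V₀).
m = m₀ (V₀/V)^(Q_out/(Q_in−Q_out)) = 3.64 × (816/1581.6)^(0.94076) = 1.9531 g.

1.95 g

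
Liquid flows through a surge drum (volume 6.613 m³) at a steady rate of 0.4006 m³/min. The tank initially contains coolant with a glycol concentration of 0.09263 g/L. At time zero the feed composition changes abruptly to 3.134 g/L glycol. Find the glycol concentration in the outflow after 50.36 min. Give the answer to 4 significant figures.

Mass balance on the solute (V constant): V dC/dt = Q(C_in − C).
So dC/dt = (C_in − C)/τ with τ = V/Q = 6.613/0.4006 = 16.5077 min.
Solution: C(t) = C_in + (C₀ − C_in) e^(−t/τ).
C(50.36) = 3.134 + (0.09263 − 3.134)·e^(−50.36/16.5077) = 3.134 + (-3.04137)·0.0473262 = 2.99006 g/L.

2.990 g/L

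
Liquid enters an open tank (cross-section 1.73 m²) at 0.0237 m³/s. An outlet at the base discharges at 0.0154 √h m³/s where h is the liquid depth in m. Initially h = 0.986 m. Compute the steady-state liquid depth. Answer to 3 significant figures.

A dh/dt = Q_in − 0.0154 √h. Steady state requires inflow = outflow:
Q_in = 0.0154 √h_ss ⇒ √h_ss = 0.0237/0.0154 = 1.5390.
h_ss = 1.5390² = 2.3684 m. (Since h₀ = 0.986 m < h_ss, the level will rise toward this value.)

2.37 m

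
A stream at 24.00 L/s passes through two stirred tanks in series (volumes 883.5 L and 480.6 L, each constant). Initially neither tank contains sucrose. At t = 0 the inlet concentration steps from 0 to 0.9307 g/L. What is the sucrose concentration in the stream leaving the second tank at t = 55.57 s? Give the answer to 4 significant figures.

0.5489 g/L

Time constants: τᵢ = Vᵢ/Q for each well-mixed tank.
τ₁ = 883.5/24.00 = 36.8125 s; τ₂ = 480.6/24.00 = 20.0250 s.
Tank 1: C₁ = C_in(1 − e^(−t/τ₁)). Tank 2 (τ₁ ≠ τ₂): C₂ = C_in[1 − (τ₁ e^(−t/τ₁) − τ₂ e^(−t/τ₂))/(τ₁ − τ₂)].
At t = 55.57: e^(−t/τ₁) = 0.221011, e^(−t/τ₂) = 0.0623475.
C₂ = 0.9307·[1 − (36.8125·0.221011 − 20.0250·0.0623475)/(16.7875)] = 0.9307·0.589726 = 0.548858 g/L.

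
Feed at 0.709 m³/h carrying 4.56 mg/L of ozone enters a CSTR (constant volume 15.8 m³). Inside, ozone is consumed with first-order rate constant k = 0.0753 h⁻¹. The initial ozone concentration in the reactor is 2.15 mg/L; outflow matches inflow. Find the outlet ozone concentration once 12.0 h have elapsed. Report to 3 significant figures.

1.81 mg/L

V dC/dt = Q(C_in − C) − k V C.
dC/dt = (Q/V) C_in − (Q/V + k) C; effective rate a = Q/V + k = 0.044873 + 0.0753 = 0.12017 h⁻¹.
C_ss = Q C_in/(Q + kV) = 1.7027 mg/L; C(t) = C_ss + (C₀ − C_ss) e^(−a t).
C(12.0) = 1.7027 + (0.44727)·e^(−0.12017·12.0) = 1.7027 + (0.44727)·0.23644 = 1.8085 mg/L.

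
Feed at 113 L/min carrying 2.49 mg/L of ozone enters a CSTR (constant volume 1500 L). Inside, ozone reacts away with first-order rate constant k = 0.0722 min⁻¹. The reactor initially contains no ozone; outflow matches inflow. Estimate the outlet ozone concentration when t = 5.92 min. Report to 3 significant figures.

V dC/dt = Q(C_in − C) − k V C.
This is linear with rate a = Q/V + k = 0.14753 min⁻¹.
C_ss = Q C_in/(Q + kV) = 1.2714 mg/L; C(t) = C_ss + (C₀ − C_ss) e^(−a t).
C(5.92) = 1.2714 + (-1.2714)·e^(−0.14753·5.92) = 1.2714 + (-1.2714)·0.41753 = 0.74058 mg/L.

0.741 mg/L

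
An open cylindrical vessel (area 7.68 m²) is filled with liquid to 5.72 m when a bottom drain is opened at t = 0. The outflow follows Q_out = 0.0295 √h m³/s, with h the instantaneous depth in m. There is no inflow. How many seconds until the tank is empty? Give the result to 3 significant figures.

With no inflow, A dh/dt = −0.0295 √h.
∫ h^(−1/2) dh = −(0.0295/A) ∫ dt, giving 2√h = 2√h₀ − (0.0295/A) t.
Tank is empty when √h = 0: t_empty = 2A√h₀/0.0295.
t_empty = 2·7.68·√5.72/0.0295 = 15.360·2.3917/0.0295 = 1245.3 s.

1250 s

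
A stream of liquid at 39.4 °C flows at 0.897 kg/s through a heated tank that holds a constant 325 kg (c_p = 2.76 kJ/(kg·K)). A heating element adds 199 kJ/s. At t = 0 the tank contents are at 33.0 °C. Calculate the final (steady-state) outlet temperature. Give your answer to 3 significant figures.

120 °C

First-law balance (no shaft work): M c_p dT/dt = ṁ c_p (T_in − T) + 199.
At steady state dT/dt = 0 ⇒ T_ss = T_in + Q̇/(ṁ c_p) = 39.4 + 199/(0.897·2.76) = 119.78 °C.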